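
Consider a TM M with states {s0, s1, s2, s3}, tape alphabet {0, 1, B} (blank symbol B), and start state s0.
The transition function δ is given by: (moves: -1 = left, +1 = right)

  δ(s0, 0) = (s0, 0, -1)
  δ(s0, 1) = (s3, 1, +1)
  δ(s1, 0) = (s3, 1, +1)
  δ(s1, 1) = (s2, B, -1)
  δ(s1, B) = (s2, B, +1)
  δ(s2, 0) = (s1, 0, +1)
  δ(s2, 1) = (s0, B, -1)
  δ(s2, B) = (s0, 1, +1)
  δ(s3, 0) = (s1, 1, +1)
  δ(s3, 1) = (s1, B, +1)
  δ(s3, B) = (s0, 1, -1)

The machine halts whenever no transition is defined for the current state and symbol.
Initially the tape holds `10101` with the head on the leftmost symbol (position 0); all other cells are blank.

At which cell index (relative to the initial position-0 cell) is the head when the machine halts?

6

s0 | [1]0101BB   read 1 → write 1, move +1, go to s3
s3 | 1[0]101BB   read 0 → write 1, move +1, go to s1
s1 | 11[1]01BB   read 1 → write B, move -1, go to s2
s2 | 1[1]B01BB   read 1 → write B, move -1, go to s0
s0 | [1]BB01BB   read 1 → write 1, move +1, go to s3
s3 | 1[B]B01BB   read B → write 1, move -1, go to s0
s0 | [1]1B01BB   read 1 → write 1, move +1, go to s3
s3 | 1[1]B01BB   read 1 → write B, move +1, go to s1
s1 | 1B[B]01BB   read B → write B, move +1, go to s2
s2 | 1BB[0]1BB   read 0 → write 0, move +1, go to s1
s1 | 1BB0[1]BB   read 1 → write B, move -1, go to s2
s2 | 1BB[0]BBB   read 0 → write 0, move +1, go to s1
s1 | 1BB0[B]BB   read B → write B, move +1, go to s2
s2 | 1BB0B[B]B   read B → write 1, move +1, go to s0
s0 | 1BB0B1[B]
At halt the head is at cell 6.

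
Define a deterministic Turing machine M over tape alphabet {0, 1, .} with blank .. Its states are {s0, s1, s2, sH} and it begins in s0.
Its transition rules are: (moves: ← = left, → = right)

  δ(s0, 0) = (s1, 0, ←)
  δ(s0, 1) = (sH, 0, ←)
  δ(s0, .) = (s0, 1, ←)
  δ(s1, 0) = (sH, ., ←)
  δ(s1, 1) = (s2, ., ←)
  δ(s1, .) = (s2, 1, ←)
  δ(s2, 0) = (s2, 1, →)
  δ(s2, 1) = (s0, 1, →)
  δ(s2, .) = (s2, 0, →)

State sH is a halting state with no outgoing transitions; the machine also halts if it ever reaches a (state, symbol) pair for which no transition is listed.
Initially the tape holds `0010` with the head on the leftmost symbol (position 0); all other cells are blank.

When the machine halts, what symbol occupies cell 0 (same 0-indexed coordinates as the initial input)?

1

s0 | ..[0]010   read 0 → write 0, move ←, go to s1
s1 | .[.]0010   read . → write 1, move ←, go to s2
s2 | [.]10010   read . → write 0, move →, go to s2
s2 | 0[1]0010   read 1 → write 1, move →, go to s0
s0 | 01[0]010   read 0 → write 0, move ←, go to s1
s1 | 0[1]0010   read 1 → write ., move ←, go to s2
s2 | [0].0010   read 0 → write 1, move →, go to s2
s2 | 1[.]0010   read . → write 0, move →, go to s2
s2 | 10[0]010   read 0 → write 1, move →, go to s2
s2 | 101[0]10   read 0 → write 1, move →, go to s2
s2 | 1011[1]0   read 1 → write 1, move →, go to s0
s0 | 10111[0]   read 0 → write 0, move ←, go to s1
s1 | 1011[1]0   read 1 → write ., move ←, go to s2
s2 | 101[1].0   read 1 → write 1, move →, go to s0
s0 | 1011[.]0   read . → write 1, move ←, go to s0
s0 | 101[1]10   read 1 → write 0, move ←, go to sH
sH | 10[1]010
Cell 0 holds 1 when M halts.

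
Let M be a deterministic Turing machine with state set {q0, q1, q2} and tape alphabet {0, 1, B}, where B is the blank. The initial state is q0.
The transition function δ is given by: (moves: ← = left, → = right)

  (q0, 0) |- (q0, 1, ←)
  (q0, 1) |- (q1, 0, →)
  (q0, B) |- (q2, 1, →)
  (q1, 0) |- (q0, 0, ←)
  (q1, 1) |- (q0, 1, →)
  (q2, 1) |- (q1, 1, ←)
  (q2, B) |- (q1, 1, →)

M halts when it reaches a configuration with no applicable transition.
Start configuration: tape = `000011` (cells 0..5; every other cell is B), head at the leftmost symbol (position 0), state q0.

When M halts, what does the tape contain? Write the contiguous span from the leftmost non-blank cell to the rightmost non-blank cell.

q0 | B[0]00011BBB   read 0 → write 1, move ←, go to q0
q0 | [B]100011BBB   read B → write 1, move →, go to q2
q2 | 1[1]00011BBB   read 1 → write 1, move ←, go to q1
q1 | [1]100011BBB   read 1 → write 1, move →, go to q0
q0 | 1[1]00011BBB   read 1 → write 0, move →, go to q1
q1 | 10[0]0011BBB   read 0 → write 0, move ←, go to q0
q0 | 1[0]00011BBB   read 0 → write 1, move ←, go to q0
q0 | [1]100011BBB   read 1 → write 0, move →, go to q1
q1 | 0[1]00011BBB   read 1 → write 1, move →, go to q0
q0 | 01[0]0011BBB   read 0 → write 1, move ←, go to q0
q0 | 0[1]10011BBB   read 1 → write 0, move →, go to q1
q1 | 00[1]0011BBB   read 1 → write 1, move →, go to q0
q0 | 001[0]011BBB   read 0 → write 1, move ←, go to q0
q0 | 00[1]1011BBB   read 1 → write 0, move →, go to q1
q1 | 000[1]011BBB   read 1 → write 1, move →, go to q0
q0 | 0001[0]11BBB   read 0 → write 1, move ←, go to q0
q0 | 000[1]111BBB   read 1 → write 0, move →, go to q1
q1 | 0000[1]11BBB   read 1 → write 1, move →, go to q0
q0 | 00001[1]1BBB   read 1 → write 0, move →, go to q1
q1 | 000010[1]BBB   read 1 → write 1, move →, go to q0
q0 | 0000101[B]BB   read B → write 1, move →, go to q2
q2 | 00001011[B]B   read B → write 1, move →, go to q1
q1 | 000010111[B]
The non-blank tape span at halt is 000010111.

000010111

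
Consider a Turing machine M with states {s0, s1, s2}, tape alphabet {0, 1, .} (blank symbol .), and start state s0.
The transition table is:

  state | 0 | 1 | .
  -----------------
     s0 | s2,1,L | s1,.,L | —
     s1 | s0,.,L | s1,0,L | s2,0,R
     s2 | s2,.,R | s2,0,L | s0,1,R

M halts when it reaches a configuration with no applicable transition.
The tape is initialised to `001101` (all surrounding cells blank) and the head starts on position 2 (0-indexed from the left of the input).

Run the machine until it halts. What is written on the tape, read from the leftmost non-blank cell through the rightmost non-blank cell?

0.1..101

state=s0 head=2 tape=..00[1]101   (s0,1)→(s1,.,L)
state=s1 head=1 tape=..0[0].101   (s1,0)→(s0,.,L)
state=s0 head=0 tape=..[0]..101   (s0,0)→(s2,1,L)
state=s2 head=-1 tape=.[.]1..101   (s2,.)→(s0,1,R)
state=s0 head=0 tape=.1[1]..101   (s0,1)→(s1,.,L)
state=s1 head=-1 tape=.[1]...101   (s1,1)→(s1,0,L)
state=s1 head=-2 tape=[.]0...101   (s1,.)→(s2,0,R)
state=s2 head=-1 tape=0[0]...101   (s2,0)→(s2,.,R)
state=s2 head=0 tape=0.[.]..101   (s2,.)→(s0,1,R)
state=s0 head=1 tape=0.1[.].101
The non-blank tape span at halt is 0.1..101.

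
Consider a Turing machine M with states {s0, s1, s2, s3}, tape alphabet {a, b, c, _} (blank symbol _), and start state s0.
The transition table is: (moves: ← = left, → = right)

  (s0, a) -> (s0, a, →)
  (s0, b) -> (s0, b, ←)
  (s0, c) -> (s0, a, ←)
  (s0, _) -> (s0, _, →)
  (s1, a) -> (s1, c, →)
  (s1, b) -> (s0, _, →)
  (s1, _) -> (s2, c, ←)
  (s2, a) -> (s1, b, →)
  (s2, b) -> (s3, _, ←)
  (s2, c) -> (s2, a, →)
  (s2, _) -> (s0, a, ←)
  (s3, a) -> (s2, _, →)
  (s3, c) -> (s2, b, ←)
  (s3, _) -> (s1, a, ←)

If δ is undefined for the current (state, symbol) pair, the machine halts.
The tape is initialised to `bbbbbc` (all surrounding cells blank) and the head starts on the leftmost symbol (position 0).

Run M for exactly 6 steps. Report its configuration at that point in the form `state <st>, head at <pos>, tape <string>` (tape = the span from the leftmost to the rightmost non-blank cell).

state s0, head at 0, tape bbbbbc

s0 | _[b]bbbbc   read b → write b, move ←, go to s0
s0 | [_]bbbbbc   read _ → write _, move →, go to s0
s0 | _[b]bbbbc   read b → write b, move ←, go to s0
s0 | [_]bbbbbc   read _ → write _, move →, go to s0
s0 | _[b]bbbbc   read b → write b, move ←, go to s0
s0 | [_]bbbbbc   read _ → write _, move →, go to s0
s0 | _[b]bbbbc
After 6 steps: state s0, head at 0, tape bbbbbc.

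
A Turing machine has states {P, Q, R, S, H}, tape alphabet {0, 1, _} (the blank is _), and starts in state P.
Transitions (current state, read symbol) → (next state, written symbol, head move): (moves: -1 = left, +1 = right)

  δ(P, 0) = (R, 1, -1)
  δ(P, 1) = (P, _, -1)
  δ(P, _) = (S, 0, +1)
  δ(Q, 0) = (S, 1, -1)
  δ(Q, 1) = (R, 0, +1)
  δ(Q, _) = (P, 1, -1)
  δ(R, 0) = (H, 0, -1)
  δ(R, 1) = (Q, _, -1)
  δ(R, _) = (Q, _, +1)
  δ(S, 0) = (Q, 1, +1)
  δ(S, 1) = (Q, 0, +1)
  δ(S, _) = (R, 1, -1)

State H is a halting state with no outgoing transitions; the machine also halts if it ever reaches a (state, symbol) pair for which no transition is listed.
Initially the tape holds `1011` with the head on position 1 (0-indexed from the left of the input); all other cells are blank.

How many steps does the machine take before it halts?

8

state=P head=1 tape=___1[0]11   (P,0)→(R,1,-1)
state=R head=0 tape=___[1]111   (R,1)→(Q,_,-1)
state=Q head=-1 tape=__[_]_111   (Q,_)→(P,1,-1)
state=P head=-2 tape=_[_]1_111   (P,_)→(S,0,+1)
state=S head=-1 tape=_0[1]_111   (S,1)→(Q,0,+1)
state=Q head=0 tape=_00[_]111   (Q,_)→(P,1,-1)
state=P head=-1 tape=_0[0]1111   (P,0)→(R,1,-1)
state=R head=-2 tape=_[0]11111   (R,0)→(H,0,-1)
state=H head=-3 tape=[_]011111
M halts after 8 transitions.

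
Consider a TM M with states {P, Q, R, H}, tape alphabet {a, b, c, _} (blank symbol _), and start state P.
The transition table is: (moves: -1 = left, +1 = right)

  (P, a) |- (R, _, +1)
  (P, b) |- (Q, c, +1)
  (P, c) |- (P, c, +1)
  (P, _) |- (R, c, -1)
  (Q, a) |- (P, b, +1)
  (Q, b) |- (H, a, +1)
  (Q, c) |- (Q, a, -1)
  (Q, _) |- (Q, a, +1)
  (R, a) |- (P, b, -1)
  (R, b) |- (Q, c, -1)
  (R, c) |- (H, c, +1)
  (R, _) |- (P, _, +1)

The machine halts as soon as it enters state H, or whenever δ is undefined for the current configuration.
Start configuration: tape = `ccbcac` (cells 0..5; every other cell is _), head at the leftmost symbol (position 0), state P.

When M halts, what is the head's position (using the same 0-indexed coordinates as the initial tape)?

6

state=P head=0 tape=_[c]cbcac_   (P,c)→(P,c,+1)
state=P head=1 tape=_c[c]bcac_   (P,c)→(P,c,+1)
state=P head=2 tape=_cc[b]cac_   (P,b)→(Q,c,+1)
state=Q head=3 tape=_ccc[c]ac_   (Q,c)→(Q,a,-1)
state=Q head=2 tape=_cc[c]aac_   (Q,c)→(Q,a,-1)
state=Q head=1 tape=_c[c]aaac_   (Q,c)→(Q,a,-1)
state=Q head=0 tape=_[c]aaaac_   (Q,c)→(Q,a,-1)
state=Q head=-1 tape=[_]aaaaac_   (Q,_)→(Q,a,+1)
state=Q head=0 tape=a[a]aaaac_   (Q,a)→(P,b,+1)
state=P head=1 tape=ab[a]aaac_   (P,a)→(R,_,+1)
state=R head=2 tape=ab_[a]aac_   (R,a)→(P,b,-1)
state=P head=1 tape=ab[_]baac_   (P,_)→(R,c,-1)
state=R head=0 tape=a[b]cbaac_   (R,b)→(Q,c,-1)
state=Q head=-1 tape=[a]ccbaac_   (Q,a)→(P,b,+1)
state=P head=0 tape=b[c]cbaac_   (P,c)→(P,c,+1)
state=P head=1 tape=bc[c]baac_   (P,c)→(P,c,+1)
state=P head=2 tape=bcc[b]aac_   (P,b)→(Q,c,+1)
state=Q head=3 tape=bccc[a]ac_   (Q,a)→(P,b,+1)
state=P head=4 tape=bcccb[a]c_   (P,a)→(R,_,+1)
state=R head=5 tape=bcccb_[c]_   (R,c)→(H,c,+1)
state=H head=6 tape=bcccb_c[_]
At halt the head is at cell 6.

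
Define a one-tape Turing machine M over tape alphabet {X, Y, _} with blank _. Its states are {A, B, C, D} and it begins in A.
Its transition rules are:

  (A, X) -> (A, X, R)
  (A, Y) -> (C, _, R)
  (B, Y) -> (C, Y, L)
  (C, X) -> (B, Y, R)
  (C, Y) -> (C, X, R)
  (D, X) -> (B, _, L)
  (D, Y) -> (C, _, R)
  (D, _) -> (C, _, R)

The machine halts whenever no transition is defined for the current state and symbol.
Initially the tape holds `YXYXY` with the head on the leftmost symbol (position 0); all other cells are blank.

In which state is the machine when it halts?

state=A head=0 tape=[Y]XYXY_   (A,Y)→(C,_,R)
state=C head=1 tape=_[X]YXY_   (C,X)→(B,Y,R)
state=B head=2 tape=_Y[Y]XY_   (B,Y)→(C,Y,L)
state=C head=1 tape=_[Y]YXY_   (C,Y)→(C,X,R)
state=C head=2 tape=_X[Y]XY_   (C,Y)→(C,X,R)
state=C head=3 tape=_XX[X]Y_   (C,X)→(B,Y,R)
state=B head=4 tape=_XXY[Y]_   (B,Y)→(C,Y,L)
state=C head=3 tape=_XX[Y]Y_   (C,Y)→(C,X,R)
state=C head=4 tape=_XXX[Y]_   (C,Y)→(C,X,R)
state=C head=5 tape=_XXXX[_]
No transition is defined for (C, _); M halts in state C.

C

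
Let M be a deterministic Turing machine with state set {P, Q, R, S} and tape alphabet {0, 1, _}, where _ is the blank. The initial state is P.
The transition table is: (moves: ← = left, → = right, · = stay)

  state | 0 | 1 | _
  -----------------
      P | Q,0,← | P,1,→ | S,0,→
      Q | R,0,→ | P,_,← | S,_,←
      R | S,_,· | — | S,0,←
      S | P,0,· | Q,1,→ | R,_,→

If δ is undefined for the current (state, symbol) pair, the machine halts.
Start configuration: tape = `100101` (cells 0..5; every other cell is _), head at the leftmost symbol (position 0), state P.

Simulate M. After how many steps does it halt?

P | _[1]00101   read 1 → write 1, move →, go to P
P | _1[0]0101   read 0 → write 0, move ←, go to Q
Q | _[1]00101   read 1 → write _, move ←, go to P
P | [_]_00101   read _ → write 0, move →, go to S
S | 0[_]00101   read _ → write _, move →, go to R
R | 0_[0]0101   read 0 → write _, move ·, go to S
S | 0_[_]0101   read _ → write _, move →, go to R
R | 0__[0]101   read 0 → write _, move ·, go to S
S | 0__[_]101   read _ → write _, move →, go to R
R | 0___[1]01
M halts after 9 transitions.

9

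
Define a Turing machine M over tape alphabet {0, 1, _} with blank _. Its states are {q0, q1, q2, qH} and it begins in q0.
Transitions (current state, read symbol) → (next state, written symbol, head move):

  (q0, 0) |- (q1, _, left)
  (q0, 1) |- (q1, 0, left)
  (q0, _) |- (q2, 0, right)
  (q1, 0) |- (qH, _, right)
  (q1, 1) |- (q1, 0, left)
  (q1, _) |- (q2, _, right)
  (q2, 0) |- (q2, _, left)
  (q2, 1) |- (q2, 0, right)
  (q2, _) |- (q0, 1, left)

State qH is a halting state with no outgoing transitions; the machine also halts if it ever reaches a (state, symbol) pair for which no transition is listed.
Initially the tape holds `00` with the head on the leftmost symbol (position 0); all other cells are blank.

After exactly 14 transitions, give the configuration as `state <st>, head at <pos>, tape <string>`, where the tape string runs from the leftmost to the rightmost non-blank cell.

state=q0 head=0 tape=___[0]0   (q0,0)→(q1,_,left)
state=q1 head=-1 tape=__[_]_0   (q1,_)→(q2,_,right)
state=q2 head=0 tape=___[_]0   (q2,_)→(q0,1,left)
state=q0 head=-1 tape=__[_]10   (q0,_)→(q2,0,right)
state=q2 head=0 tape=__0[1]0   (q2,1)→(q2,0,right)
state=q2 head=1 tape=__00[0]   (q2,0)→(q2,_,left)
state=q2 head=0 tape=__0[0]_   (q2,0)→(q2,_,left)
state=q2 head=-1 tape=__[0]__   (q2,0)→(q2,_,left)
state=q2 head=-2 tape=_[_]___   (q2,_)→(q0,1,left)
state=q0 head=-3 tape=[_]1___   (q0,_)→(q2,0,right)
state=q2 head=-2 tape=0[1]___   (q2,1)→(q2,0,right)
state=q2 head=-1 tape=00[_]__   (q2,_)→(q0,1,left)
state=q0 head=-2 tape=0[0]1__   (q0,0)→(q1,_,left)
state=q1 head=-3 tape=[0]_1__   (q1,0)→(qH,_,right)
state=qH head=-2 tape=_[_]1__
After 14 steps: state qH, head at -2, tape 1.

state qH, head at -2, tape 1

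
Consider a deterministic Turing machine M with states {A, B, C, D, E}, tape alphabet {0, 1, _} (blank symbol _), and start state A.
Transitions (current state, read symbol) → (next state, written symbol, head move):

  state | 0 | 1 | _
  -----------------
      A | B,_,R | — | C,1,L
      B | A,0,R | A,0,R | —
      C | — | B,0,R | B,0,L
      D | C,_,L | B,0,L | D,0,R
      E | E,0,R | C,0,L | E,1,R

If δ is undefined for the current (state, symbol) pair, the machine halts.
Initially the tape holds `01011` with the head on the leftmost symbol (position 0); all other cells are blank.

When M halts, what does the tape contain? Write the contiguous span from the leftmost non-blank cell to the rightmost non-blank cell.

A | [0]1011   read 0 → write _, move R, go to B
B | _[1]011   read 1 → write 0, move R, go to A
A | _0[0]11   read 0 → write _, move R, go to B
B | _0_[1]1   read 1 → write 0, move R, go to A
A | _0_0[1]
The non-blank tape span at halt is 0_01.

0_01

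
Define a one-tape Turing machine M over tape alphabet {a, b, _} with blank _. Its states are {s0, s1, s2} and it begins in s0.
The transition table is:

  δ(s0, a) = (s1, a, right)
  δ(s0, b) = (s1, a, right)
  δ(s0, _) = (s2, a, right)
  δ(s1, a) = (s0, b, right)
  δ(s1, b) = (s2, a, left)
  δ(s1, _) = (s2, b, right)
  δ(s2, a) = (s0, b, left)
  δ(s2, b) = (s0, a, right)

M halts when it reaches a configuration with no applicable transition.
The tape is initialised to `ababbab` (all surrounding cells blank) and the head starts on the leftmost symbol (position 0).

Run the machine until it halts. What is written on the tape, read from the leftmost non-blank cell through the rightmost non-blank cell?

s0 | __[a]babbab__   read a → write a, move right, go to s1
s1 | __a[b]abbab__   read b → write a, move left, go to s2
s2 | __[a]aabbab__   read a → write b, move left, go to s0
s0 | _[_]baabbab__   read _ → write a, move right, go to s2
s2 | _a[b]aabbab__   read b → write a, move right, go to s0
s0 | _aa[a]abbab__   read a → write a, move right, go to s1
s1 | _aaa[a]bbab__   read a → write b, move right, go to s0
s0 | _aaab[b]bab__   read b → write a, move right, go to s1
s1 | _aaaba[b]ab__   read b → write a, move left, go to s2
s2 | _aaab[a]aab__   read a → write b, move left, go to s0
s0 | _aaa[b]baab__   read b → write a, move right, go to s1
s1 | _aaaa[b]aab__   read b → write a, move left, go to s2
s2 | _aaa[a]aaab__   read a → write b, move left, go to s0
s0 | _aa[a]baaab__   read a → write a, move right, go to s1
s1 | _aaa[b]aaab__   read b → write a, move left, go to s2
s2 | _aa[a]aaaab__   read a → write b, move left, go to s0
s0 | _a[a]baaaab__   read a → write a, move right, go to s1
s1 | _aa[b]aaaab__   read b → write a, move left, go to s2
s2 | _a[a]aaaaab__   read a → write b, move left, go to s0
s0 | _[a]baaaaab__   read a → write a, move right, go to s1
s1 | _a[b]aaaaab__   read b → write a, move left, go to s2
s2 | _[a]aaaaaab__   read a → write b, move left, go to s0
s0 | [_]baaaaaab__   read _ → write a, move right, go to s2
s2 | a[b]aaaaaab__   read b → write a, move right, go to s0
s0 | aa[a]aaaaab__   read a → write a, move right, go to s1
s1 | aaa[a]aaaab__   read a → write b, move right, go to s0
s0 | aaab[a]aaab__   read a → write a, move right, go to s1
s1 | aaaba[a]aab__   read a → write b, move right, go to s0
s0 | aaabab[a]ab__   read a → write a, move right, go to s1
s1 | aaababa[a]b__   read a → write b, move right, go to s0
s0 | aaababab[b]__   read b → write a, move right, go to s1
s1 | aaabababa[_]_   read _ → write b, move right, go to s2
s2 | aaabababab[_]
The non-blank tape span at halt is aaabababab.

aaabababab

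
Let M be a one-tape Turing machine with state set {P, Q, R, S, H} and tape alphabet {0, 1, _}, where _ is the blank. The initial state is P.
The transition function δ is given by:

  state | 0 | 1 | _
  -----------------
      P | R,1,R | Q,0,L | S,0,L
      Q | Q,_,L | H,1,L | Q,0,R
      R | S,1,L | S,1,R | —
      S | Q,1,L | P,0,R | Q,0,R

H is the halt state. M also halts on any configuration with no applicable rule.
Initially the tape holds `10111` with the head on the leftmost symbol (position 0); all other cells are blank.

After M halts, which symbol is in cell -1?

state=P head=0 tape=___[1]0111   (P,1)→(Q,0,L)
state=Q head=-1 tape=__[_]00111   (Q,_)→(Q,0,R)
state=Q head=0 tape=__0[0]0111   (Q,0)→(Q,_,L)
state=Q head=-1 tape=__[0]_0111   (Q,0)→(Q,_,L)
state=Q head=-2 tape=_[_]__0111   (Q,_)→(Q,0,R)
state=Q head=-1 tape=_0[_]_0111   (Q,_)→(Q,0,R)
state=Q head=0 tape=_00[_]0111   (Q,_)→(Q,0,R)
state=Q head=1 tape=_000[0]111   (Q,0)→(Q,_,L)
state=Q head=0 tape=_00[0]_111   (Q,0)→(Q,_,L)
state=Q head=-1 tape=_0[0]__111   (Q,0)→(Q,_,L)
state=Q head=-2 tape=_[0]___111   (Q,0)→(Q,_,L)
state=Q head=-3 tape=[_]____111   (Q,_)→(Q,0,R)
state=Q head=-2 tape=0[_]___111   (Q,_)→(Q,0,R)
state=Q head=-1 tape=00[_]__111   (Q,_)→(Q,0,R)
state=Q head=0 tape=000[_]_111   (Q,_)→(Q,0,R)
state=Q head=1 tape=0000[_]111   (Q,_)→(Q,0,R)
state=Q head=2 tape=00000[1]11   (Q,1)→(H,1,L)
state=H head=1 tape=0000[0]111
Cell -1 holds 0 when M halts.

0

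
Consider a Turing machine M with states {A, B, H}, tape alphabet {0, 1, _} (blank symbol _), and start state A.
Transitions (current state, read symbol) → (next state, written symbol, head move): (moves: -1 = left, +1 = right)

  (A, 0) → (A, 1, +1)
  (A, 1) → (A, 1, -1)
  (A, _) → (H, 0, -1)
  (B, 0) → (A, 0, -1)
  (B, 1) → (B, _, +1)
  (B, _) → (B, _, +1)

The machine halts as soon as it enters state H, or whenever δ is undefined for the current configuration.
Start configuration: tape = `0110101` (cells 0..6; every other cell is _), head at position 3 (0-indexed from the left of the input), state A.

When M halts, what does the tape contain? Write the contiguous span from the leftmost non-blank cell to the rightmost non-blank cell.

A | __011[0]101   read 0 → write 1, move +1, go to A
A | __0111[1]01   read 1 → write 1, move -1, go to A
A | __011[1]101   read 1 → write 1, move -1, go to A
A | __01[1]1101   read 1 → write 1, move -1, go to A
A | __0[1]11101   read 1 → write 1, move -1, go to A
A | __[0]111101   read 0 → write 1, move +1, go to A
A | __1[1]11101   read 1 → write 1, move -1, go to A
A | __[1]111101   read 1 → write 1, move -1, go to A
A | _[_]1111101   read _ → write 0, move -1, go to H
H | [_]01111101
The non-blank tape span at halt is 01111101.

01111101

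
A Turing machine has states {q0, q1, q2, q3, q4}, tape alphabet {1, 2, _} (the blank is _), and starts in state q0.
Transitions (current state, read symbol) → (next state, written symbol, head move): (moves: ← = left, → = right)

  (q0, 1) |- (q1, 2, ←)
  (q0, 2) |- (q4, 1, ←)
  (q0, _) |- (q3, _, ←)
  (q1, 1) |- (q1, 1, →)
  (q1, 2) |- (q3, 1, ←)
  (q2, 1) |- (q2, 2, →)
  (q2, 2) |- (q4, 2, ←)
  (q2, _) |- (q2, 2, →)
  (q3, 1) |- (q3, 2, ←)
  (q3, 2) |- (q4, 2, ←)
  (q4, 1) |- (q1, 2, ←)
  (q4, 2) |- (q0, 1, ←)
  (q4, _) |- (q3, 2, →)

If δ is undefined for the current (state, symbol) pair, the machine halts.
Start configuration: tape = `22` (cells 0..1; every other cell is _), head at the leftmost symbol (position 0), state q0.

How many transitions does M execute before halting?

8

state=q0 head=0 tape=____[2]2   (q0,2)→(q4,1,←)
state=q4 head=-1 tape=___[_]12   (q4,_)→(q3,2,→)
state=q3 head=0 tape=___2[1]2   (q3,1)→(q3,2,←)
state=q3 head=-1 tape=___[2]22   (q3,2)→(q4,2,←)
state=q4 head=-2 tape=__[_]222   (q4,_)→(q3,2,→)
state=q3 head=-1 tape=__2[2]22   (q3,2)→(q4,2,←)
state=q4 head=-2 tape=__[2]222   (q4,2)→(q0,1,←)
state=q0 head=-3 tape=_[_]1222   (q0,_)→(q3,_,←)
state=q3 head=-4 tape=[_]_1222
M halts after 8 transitions.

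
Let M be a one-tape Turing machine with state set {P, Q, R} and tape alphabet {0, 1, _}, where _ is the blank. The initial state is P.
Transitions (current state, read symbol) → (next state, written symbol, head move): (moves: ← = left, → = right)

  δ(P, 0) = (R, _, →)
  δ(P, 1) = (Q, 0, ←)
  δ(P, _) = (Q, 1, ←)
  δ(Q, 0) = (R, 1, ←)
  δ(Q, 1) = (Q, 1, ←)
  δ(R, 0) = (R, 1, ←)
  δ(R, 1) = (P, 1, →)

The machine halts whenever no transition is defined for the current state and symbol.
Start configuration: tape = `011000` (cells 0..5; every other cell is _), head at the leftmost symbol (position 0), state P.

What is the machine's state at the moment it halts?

Q

state=P head=0 tape=[0]11000   (P,0)→(R,_,→)
state=R head=1 tape=_[1]1000   (R,1)→(P,1,→)
state=P head=2 tape=_1[1]000   (P,1)→(Q,0,←)
state=Q head=1 tape=_[1]0000   (Q,1)→(Q,1,←)
state=Q head=0 tape=[_]10000
No transition is defined for (Q, _); M halts in state Q.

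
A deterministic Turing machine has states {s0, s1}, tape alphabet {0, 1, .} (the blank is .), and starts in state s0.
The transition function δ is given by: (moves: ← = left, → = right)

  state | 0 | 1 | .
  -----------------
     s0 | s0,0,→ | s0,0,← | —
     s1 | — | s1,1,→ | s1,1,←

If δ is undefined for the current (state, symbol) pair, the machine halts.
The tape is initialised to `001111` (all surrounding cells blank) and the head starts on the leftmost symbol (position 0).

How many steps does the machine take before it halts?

14

s0 | [0]01111.   read 0 → write 0, move →, go to s0
s0 | 0[0]1111.   read 0 → write 0, move →, go to s0
s0 | 00[1]111.   read 1 → write 0, move ←, go to s0
s0 | 0[0]0111.   read 0 → write 0, move →, go to s0
s0 | 00[0]111.   read 0 → write 0, move →, go to s0
s0 | 000[1]11.   read 1 → write 0, move ←, go to s0
s0 | 00[0]011.   read 0 → write 0, move →, go to s0
s0 | 000[0]11.   read 0 → write 0, move →, go to s0
s0 | 0000[1]1.   read 1 → write 0, move ←, go to s0
s0 | 000[0]01.   read 0 → write 0, move →, go to s0
s0 | 0000[0]1.   read 0 → write 0, move →, go to s0
s0 | 00000[1].   read 1 → write 0, move ←, go to s0
s0 | 0000[0]0.   read 0 → write 0, move →, go to s0
s0 | 00000[0].   read 0 → write 0, move →, go to s0
s0 | 000000[.]
M halts after 14 transitions.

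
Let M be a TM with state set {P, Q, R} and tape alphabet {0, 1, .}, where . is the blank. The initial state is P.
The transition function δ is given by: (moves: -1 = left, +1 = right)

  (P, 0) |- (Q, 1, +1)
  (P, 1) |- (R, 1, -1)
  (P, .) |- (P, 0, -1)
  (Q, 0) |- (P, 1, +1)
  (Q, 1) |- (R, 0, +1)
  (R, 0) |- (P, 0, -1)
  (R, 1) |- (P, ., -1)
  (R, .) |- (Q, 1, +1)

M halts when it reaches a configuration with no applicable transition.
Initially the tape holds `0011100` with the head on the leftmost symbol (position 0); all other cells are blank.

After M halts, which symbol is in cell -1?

1

P | .[0]011100   read 0 → write 1, move +1, go to Q
Q | .1[0]11100   read 0 → write 1, move +1, go to P
P | .11[1]1100   read 1 → write 1, move -1, go to R
R | .1[1]11100   read 1 → write ., move -1, go to P
P | .[1].11100   read 1 → write 1, move -1, go to R
R | [.]1.11100   read . → write 1, move +1, go to Q
Q | 1[1].11100   read 1 → write 0, move +1, go to R
R | 10[.]11100   read . → write 1, move +1, go to Q
Q | 101[1]1100   read 1 → write 0, move +1, go to R
R | 1010[1]100   read 1 → write ., move -1, go to P
P | 101[0].100   read 0 → write 1, move +1, go to Q
Q | 1011[.]100
Cell -1 holds 1 when M halts.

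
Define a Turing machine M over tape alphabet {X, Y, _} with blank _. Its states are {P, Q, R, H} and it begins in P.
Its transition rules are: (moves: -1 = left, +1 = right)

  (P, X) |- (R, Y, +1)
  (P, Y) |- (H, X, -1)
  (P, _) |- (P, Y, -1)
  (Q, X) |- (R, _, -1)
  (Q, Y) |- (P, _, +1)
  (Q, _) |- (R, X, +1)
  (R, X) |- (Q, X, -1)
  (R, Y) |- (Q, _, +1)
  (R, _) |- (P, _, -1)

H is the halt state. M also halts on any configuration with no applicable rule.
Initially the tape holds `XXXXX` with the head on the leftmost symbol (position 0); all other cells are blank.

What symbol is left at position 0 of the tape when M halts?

state=P head=0 tape=[X]XXXX_   (P,X)→(R,Y,+1)
state=R head=1 tape=Y[X]XXX_   (R,X)→(Q,X,-1)
state=Q head=0 tape=[Y]XXXX_   (Q,Y)→(P,_,+1)
state=P head=1 tape=_[X]XXX_   (P,X)→(R,Y,+1)
state=R head=2 tape=_Y[X]XX_   (R,X)→(Q,X,-1)
state=Q head=1 tape=_[Y]XXX_   (Q,Y)→(P,_,+1)
state=P head=2 tape=__[X]XX_   (P,X)→(R,Y,+1)
state=R head=3 tape=__Y[X]X_   (R,X)→(Q,X,-1)
state=Q head=2 tape=__[Y]XX_   (Q,Y)→(P,_,+1)
state=P head=3 tape=___[X]X_   (P,X)→(R,Y,+1)
state=R head=4 tape=___Y[X]_   (R,X)→(Q,X,-1)
state=Q head=3 tape=___[Y]X_   (Q,Y)→(P,_,+1)
state=P head=4 tape=____[X]_   (P,X)→(R,Y,+1)
state=R head=5 tape=____Y[_]   (R,_)→(P,_,-1)
state=P head=4 tape=____[Y]_   (P,Y)→(H,X,-1)
state=H head=3 tape=___[_]X_
Cell 0 holds _ when M halts.

_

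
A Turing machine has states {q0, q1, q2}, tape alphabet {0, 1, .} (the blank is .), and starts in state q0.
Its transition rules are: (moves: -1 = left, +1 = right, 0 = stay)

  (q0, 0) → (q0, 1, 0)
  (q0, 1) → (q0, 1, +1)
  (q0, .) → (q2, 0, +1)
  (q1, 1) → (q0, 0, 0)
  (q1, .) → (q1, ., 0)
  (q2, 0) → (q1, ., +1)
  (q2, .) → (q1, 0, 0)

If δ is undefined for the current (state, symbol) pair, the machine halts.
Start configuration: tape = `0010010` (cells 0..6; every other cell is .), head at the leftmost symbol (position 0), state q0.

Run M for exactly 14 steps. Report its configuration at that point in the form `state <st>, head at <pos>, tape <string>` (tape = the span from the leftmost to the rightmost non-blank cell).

state q1, head at 8, tape 111111100

state=q0 head=0 tape=[0]010010..   (q0,0)→(q0,1,0)
state=q0 head=0 tape=[1]010010..   (q0,1)→(q0,1,+1)
state=q0 head=1 tape=1[0]10010..   (q0,0)→(q0,1,0)
state=q0 head=1 tape=1[1]10010..   (q0,1)→(q0,1,+1)
state=q0 head=2 tape=11[1]0010..   (q0,1)→(q0,1,+1)
state=q0 head=3 tape=111[0]010..   (q0,0)→(q0,1,0)
state=q0 head=3 tape=111[1]010..   (q0,1)→(q0,1,+1)
state=q0 head=4 tape=1111[0]10..   (q0,0)→(q0,1,0)
state=q0 head=4 tape=1111[1]10..   (q0,1)→(q0,1,+1)
state=q0 head=5 tape=11111[1]0..   (q0,1)→(q0,1,+1)
state=q0 head=6 tape=111111[0]..   (q0,0)→(q0,1,0)
state=q0 head=6 tape=111111[1]..   (q0,1)→(q0,1,+1)
state=q0 head=7 tape=1111111[.].   (q0,.)→(q2,0,+1)
state=q2 head=8 tape=11111110[.]   (q2,.)→(q1,0,0)
state=q1 head=8 tape=11111110[0]
After 14 steps: state q1, head at 8, tape 111111100.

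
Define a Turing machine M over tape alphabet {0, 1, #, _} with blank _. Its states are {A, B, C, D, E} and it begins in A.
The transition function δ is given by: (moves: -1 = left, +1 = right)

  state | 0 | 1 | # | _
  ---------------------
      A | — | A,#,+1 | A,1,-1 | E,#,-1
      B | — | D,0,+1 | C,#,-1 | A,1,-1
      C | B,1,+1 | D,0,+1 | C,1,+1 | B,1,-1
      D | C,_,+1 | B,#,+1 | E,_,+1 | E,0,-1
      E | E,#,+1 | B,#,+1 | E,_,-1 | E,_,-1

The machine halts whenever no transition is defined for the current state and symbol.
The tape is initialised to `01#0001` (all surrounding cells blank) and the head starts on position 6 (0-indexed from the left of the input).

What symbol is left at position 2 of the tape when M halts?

1

A | 01#000[1]_   read 1 → write #, move +1, go to A
A | 01#000#[_]   read _ → write #, move -1, go to E
E | 01#000[#]#   read # → write _, move -1, go to E
E | 01#00[0]_#   read 0 → write #, move +1, go to E
E | 01#00#[_]#   read _ → write _, move -1, go to E
E | 01#00[#]_#   read # → write _, move -1, go to E
E | 01#0[0]__#   read 0 → write #, move +1, go to E
E | 01#0#[_]_#   read _ → write _, move -1, go to E
E | 01#0[#]__#   read # → write _, move -1, go to E
E | 01#[0]___#   read 0 → write #, move +1, go to E
E | 01##[_]__#   read _ → write _, move -1, go to E
E | 01#[#]___#   read # → write _, move -1, go to E
E | 01[#]____#   read # → write _, move -1, go to E
E | 0[1]_____#   read 1 → write #, move +1, go to B
B | 0#[_]____#   read _ → write 1, move -1, go to A
A | 0[#]1____#   read # → write 1, move -1, go to A
A | [0]11____#
Cell 2 holds 1 when M halts.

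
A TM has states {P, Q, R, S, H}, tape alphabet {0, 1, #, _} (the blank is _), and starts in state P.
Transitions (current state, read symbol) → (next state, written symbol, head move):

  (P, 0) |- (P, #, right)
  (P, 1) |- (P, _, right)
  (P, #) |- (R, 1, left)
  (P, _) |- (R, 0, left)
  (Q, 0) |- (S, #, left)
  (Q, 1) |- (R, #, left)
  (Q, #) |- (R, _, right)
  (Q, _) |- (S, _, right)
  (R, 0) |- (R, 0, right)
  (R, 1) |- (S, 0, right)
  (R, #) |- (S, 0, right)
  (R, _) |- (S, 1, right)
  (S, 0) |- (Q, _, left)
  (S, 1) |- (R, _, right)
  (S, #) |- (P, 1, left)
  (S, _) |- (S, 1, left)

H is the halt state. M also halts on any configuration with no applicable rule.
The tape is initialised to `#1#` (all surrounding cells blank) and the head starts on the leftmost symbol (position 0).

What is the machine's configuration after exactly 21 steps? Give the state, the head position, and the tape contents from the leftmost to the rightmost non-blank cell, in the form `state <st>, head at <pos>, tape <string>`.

state=P head=0 tape=_[#]1#_   (P,#)→(R,1,left)
state=R head=-1 tape=[_]11#_   (R,_)→(S,1,right)
state=S head=0 tape=1[1]1#_   (S,1)→(R,_,right)
state=R head=1 tape=1_[1]#_   (R,1)→(S,0,right)
state=S head=2 tape=1_0[#]_   (S,#)→(P,1,left)
state=P head=1 tape=1_[0]1_   (P,0)→(P,#,right)
state=P head=2 tape=1_#[1]_   (P,1)→(P,_,right)
state=P head=3 tape=1_#_[_]   (P,_)→(R,0,left)
state=R head=2 tape=1_#[_]0   (R,_)→(S,1,right)
state=S head=3 tape=1_#1[0]   (S,0)→(Q,_,left)
state=Q head=2 tape=1_#[1]_   (Q,1)→(R,#,left)
state=R head=1 tape=1_[#]#_   (R,#)→(S,0,right)
state=S head=2 tape=1_0[#]_   (S,#)→(P,1,left)
state=P head=1 tape=1_[0]1_   (P,0)→(P,#,right)
state=P head=2 tape=1_#[1]_   (P,1)→(P,_,right)
state=P head=3 tape=1_#_[_]   (P,_)→(R,0,left)
state=R head=2 tape=1_#[_]0   (R,_)→(S,1,right)
state=S head=3 tape=1_#1[0]   (S,0)→(Q,_,left)
state=Q head=2 tape=1_#[1]_   (Q,1)→(R,#,left)
state=R head=1 tape=1_[#]#_   (R,#)→(S,0,right)
state=S head=2 tape=1_0[#]_   (S,#)→(P,1,left)
state=P head=1 tape=1_[0]1_
After 21 steps: state P, head at 1, tape 1_01.

state P, head at 1, tape 1_01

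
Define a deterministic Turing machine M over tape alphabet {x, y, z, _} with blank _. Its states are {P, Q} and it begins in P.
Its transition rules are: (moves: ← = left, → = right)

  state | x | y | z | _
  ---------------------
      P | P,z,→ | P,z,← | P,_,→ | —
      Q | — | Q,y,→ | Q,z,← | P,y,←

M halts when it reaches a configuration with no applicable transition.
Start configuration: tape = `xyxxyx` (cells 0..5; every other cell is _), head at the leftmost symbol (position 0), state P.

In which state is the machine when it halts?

state=P head=0 tape=[x]yxxyx_   (P,x)→(P,z,→)
state=P head=1 tape=z[y]xxyx_   (P,y)→(P,z,←)
state=P head=0 tape=[z]zxxyx_   (P,z)→(P,_,→)
state=P head=1 tape=_[z]xxyx_   (P,z)→(P,_,→)
state=P head=2 tape=__[x]xyx_   (P,x)→(P,z,→)
state=P head=3 tape=__z[x]yx_   (P,x)→(P,z,→)
state=P head=4 tape=__zz[y]x_   (P,y)→(P,z,←)
state=P head=3 tape=__z[z]zx_   (P,z)→(P,_,→)
state=P head=4 tape=__z_[z]x_   (P,z)→(P,_,→)
state=P head=5 tape=__z__[x]_   (P,x)→(P,z,→)
state=P head=6 tape=__z__z[_]
No transition is defined for (P, _); M halts in state P.

P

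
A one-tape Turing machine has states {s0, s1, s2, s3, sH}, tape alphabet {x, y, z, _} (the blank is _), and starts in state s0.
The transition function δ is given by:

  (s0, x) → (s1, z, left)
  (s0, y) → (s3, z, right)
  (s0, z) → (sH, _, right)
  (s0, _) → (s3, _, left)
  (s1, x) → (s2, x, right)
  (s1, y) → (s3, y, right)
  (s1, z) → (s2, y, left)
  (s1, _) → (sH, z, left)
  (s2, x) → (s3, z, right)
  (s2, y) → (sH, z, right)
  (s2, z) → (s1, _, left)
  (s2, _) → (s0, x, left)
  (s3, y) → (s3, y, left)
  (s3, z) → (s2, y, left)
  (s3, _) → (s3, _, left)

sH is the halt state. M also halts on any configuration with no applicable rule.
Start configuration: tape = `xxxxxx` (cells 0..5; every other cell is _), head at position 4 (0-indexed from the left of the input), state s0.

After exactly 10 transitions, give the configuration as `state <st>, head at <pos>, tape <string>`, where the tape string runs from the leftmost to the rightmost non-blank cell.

state=s0 head=4 tape=xxxx[x]x   (s0,x)→(s1,z,left)
state=s1 head=3 tape=xxx[x]zx   (s1,x)→(s2,x,right)
state=s2 head=4 tape=xxxx[z]x   (s2,z)→(s1,_,left)
state=s1 head=3 tape=xxx[x]_x   (s1,x)→(s2,x,right)
state=s2 head=4 tape=xxxx[_]x   (s2,_)→(s0,x,left)
state=s0 head=3 tape=xxx[x]xx   (s0,x)→(s1,z,left)
state=s1 head=2 tape=xx[x]zxx   (s1,x)→(s2,x,right)
state=s2 head=3 tape=xxx[z]xx   (s2,z)→(s1,_,left)
state=s1 head=2 tape=xx[x]_xx   (s1,x)→(s2,x,right)
state=s2 head=3 tape=xxx[_]xx   (s2,_)→(s0,x,left)
state=s0 head=2 tape=xx[x]xxx
After 10 steps: state s0, head at 2, tape xxxxxx.

state s0, head at 2, tape xxxxxx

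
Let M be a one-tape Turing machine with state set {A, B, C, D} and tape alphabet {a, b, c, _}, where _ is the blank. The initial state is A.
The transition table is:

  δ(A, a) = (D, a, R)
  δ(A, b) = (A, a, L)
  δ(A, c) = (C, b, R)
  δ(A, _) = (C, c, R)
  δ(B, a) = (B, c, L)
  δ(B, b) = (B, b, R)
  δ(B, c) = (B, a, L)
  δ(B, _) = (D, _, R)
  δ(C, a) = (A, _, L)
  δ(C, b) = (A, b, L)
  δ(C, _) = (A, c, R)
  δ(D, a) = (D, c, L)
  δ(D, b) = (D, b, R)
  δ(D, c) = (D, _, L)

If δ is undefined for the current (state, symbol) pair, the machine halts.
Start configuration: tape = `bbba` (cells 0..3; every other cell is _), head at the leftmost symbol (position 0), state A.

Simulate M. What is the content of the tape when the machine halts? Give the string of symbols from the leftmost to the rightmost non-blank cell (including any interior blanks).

A | __[b]bba   read b → write a, move L, go to A
A | _[_]abba   read _ → write c, move R, go to C
C | _c[a]bba   read a → write _, move L, go to A
A | _[c]_bba   read c → write b, move R, go to C
C | _b[_]bba   read _ → write c, move R, go to A
A | _bc[b]ba   read b → write a, move L, go to A
A | _b[c]aba   read c → write b, move R, go to C
C | _bb[a]ba   read a → write _, move L, go to A
A | _b[b]_ba   read b → write a, move L, go to A
A | _[b]a_ba   read b → write a, move L, go to A
A | [_]aa_ba   read _ → write c, move R, go to C
C | c[a]a_ba   read a → write _, move L, go to A
A | [c]_a_ba   read c → write b, move R, go to C
C | b[_]a_ba   read _ → write c, move R, go to A
A | bc[a]_ba   read a → write a, move R, go to D
D | bca[_]ba
The non-blank tape span at halt is bca_ba.

bca_ba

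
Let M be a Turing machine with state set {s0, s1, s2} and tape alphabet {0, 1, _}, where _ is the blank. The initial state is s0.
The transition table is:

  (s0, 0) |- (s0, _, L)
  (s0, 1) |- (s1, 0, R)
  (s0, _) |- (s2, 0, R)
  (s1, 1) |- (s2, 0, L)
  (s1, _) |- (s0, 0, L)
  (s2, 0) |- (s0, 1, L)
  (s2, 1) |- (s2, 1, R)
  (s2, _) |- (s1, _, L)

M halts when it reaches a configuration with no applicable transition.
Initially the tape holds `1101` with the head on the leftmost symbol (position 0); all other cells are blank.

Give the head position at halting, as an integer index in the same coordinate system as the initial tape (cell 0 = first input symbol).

state=s0 head=0 tape=__[1]101   (s0,1)→(s1,0,R)
state=s1 head=1 tape=__0[1]01   (s1,1)→(s2,0,L)
state=s2 head=0 tape=__[0]001   (s2,0)→(s0,1,L)
state=s0 head=-1 tape=_[_]1001   (s0,_)→(s2,0,R)
state=s2 head=0 tape=_0[1]001   (s2,1)→(s2,1,R)
state=s2 head=1 tape=_01[0]01   (s2,0)→(s0,1,L)
state=s0 head=0 tape=_0[1]101   (s0,1)→(s1,0,R)
state=s1 head=1 tape=_00[1]01   (s1,1)→(s2,0,L)
state=s2 head=0 tape=_0[0]001   (s2,0)→(s0,1,L)
state=s0 head=-1 tape=_[0]1001   (s0,0)→(s0,_,L)
state=s0 head=-2 tape=[_]_1001   (s0,_)→(s2,0,R)
state=s2 head=-1 tape=0[_]1001   (s2,_)→(s1,_,L)
state=s1 head=-2 tape=[0]_1001
At halt the head is at cell -2.

-2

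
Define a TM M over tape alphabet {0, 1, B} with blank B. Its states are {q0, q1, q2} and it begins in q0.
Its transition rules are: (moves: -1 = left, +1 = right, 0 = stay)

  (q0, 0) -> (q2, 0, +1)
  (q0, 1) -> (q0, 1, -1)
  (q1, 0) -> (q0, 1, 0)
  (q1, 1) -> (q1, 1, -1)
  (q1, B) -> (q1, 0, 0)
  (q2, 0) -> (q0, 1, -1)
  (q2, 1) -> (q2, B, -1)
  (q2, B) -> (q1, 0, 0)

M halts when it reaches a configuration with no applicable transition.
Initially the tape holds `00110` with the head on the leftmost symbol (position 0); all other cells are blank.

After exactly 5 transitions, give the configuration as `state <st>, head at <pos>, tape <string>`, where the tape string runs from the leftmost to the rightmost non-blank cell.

state q0, head at -1, tape 1B110

state=q0 head=0 tape=B[0]0110   (q0,0)→(q2,0,+1)
state=q2 head=1 tape=B0[0]110   (q2,0)→(q0,1,-1)
state=q0 head=0 tape=B[0]1110   (q0,0)→(q2,0,+1)
state=q2 head=1 tape=B0[1]110   (q2,1)→(q2,B,-1)
state=q2 head=0 tape=B[0]B110   (q2,0)→(q0,1,-1)
state=q0 head=-1 tape=[B]1B110
After 5 steps: state q0, head at -1, tape 1B110.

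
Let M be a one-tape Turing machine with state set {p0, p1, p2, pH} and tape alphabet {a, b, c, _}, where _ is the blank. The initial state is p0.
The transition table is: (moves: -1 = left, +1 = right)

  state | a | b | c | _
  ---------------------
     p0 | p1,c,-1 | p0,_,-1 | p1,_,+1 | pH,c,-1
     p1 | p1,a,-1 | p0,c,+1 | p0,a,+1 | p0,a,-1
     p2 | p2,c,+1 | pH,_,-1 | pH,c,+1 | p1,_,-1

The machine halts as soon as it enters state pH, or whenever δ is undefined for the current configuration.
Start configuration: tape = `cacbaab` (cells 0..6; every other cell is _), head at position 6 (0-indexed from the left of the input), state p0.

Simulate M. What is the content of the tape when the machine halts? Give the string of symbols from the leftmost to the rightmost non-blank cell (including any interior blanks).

state=p0 head=6 tape=cacbaa[b]   (p0,b)→(p0,_,-1)
state=p0 head=5 tape=cacba[a]_   (p0,a)→(p1,c,-1)
state=p1 head=4 tape=cacb[a]c_   (p1,a)→(p1,a,-1)
state=p1 head=3 tape=cac[b]ac_   (p1,b)→(p0,c,+1)
state=p0 head=4 tape=cacc[a]c_   (p0,a)→(p1,c,-1)
state=p1 head=3 tape=cac[c]cc_   (p1,c)→(p0,a,+1)
state=p0 head=4 tape=caca[c]c_   (p0,c)→(p1,_,+1)
state=p1 head=5 tape=caca_[c]_   (p1,c)→(p0,a,+1)
state=p0 head=6 tape=caca_a[_]   (p0,_)→(pH,c,-1)
state=pH head=5 tape=caca_[a]c
The non-blank tape span at halt is caca_ac.

caca_ac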